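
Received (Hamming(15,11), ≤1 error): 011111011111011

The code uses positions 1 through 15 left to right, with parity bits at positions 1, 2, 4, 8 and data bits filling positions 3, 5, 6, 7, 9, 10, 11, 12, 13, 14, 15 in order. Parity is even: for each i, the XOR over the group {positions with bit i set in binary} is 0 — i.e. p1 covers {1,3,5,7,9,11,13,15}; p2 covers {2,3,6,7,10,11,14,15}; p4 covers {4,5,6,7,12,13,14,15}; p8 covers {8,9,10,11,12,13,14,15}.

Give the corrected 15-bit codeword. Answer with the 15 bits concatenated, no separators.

011111011101011

s1 (pos 1,3,5,7,9,11,13,15): 0⊕1⊕1⊕0⊕1⊕1⊕0⊕1 = 1
s2 (pos 2,3,6,7,10,11,14,15): 1⊕1⊕1⊕0⊕1⊕1⊕1⊕1 = 1
s4 (pos 4,5,6,7,12,13,14,15): 1⊕1⊕1⊕0⊕1⊕0⊕1⊕1 = 0
s8 (pos 8,9,10,11,12,13,14,15): 1⊕1⊕1⊕1⊕1⊕0⊕1⊕1 = 1
Syndrome s8…s1 = 1011 → error at position 11.
Flip position 11: 011111011111011 → 011111011101011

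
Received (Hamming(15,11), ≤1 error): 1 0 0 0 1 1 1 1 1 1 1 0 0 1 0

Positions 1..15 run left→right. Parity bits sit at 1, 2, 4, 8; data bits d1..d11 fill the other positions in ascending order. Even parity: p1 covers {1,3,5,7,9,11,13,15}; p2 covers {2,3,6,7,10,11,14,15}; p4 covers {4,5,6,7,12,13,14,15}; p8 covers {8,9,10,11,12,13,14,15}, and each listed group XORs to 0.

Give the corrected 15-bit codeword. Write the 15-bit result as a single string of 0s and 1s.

100011111100010

s1 (pos 1,3,5,7,9,11,13,15): 1⊕0⊕1⊕1⊕1⊕1⊕0⊕0 = 1
s2 (pos 2,3,6,7,10,11,14,15): 0⊕0⊕1⊕1⊕1⊕1⊕1⊕0 = 1
s4 (pos 4,5,6,7,12,13,14,15): 0⊕1⊕1⊕1⊕0⊕0⊕1⊕0 = 0
s8 (pos 8,9,10,11,12,13,14,15): 1⊕1⊕1⊕1⊕0⊕0⊕1⊕0 = 1
Syndrome s8…s1 = 1011 → error at position 11.
Flip position 11: 100011111110010 → 100011111100010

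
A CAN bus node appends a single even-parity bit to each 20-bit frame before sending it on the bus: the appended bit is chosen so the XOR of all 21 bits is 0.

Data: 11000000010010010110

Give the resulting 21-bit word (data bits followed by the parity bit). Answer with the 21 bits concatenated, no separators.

XOR of the 20 data bits: 1⊕1⊕0⊕0⊕0⊕0⊕0⊕0⊕0⊕1⊕0⊕0⊕1⊕0⊕0⊕1⊕0⊕1⊕1⊕0 = 1
Parity bit = 1 (so all 21 bits XOR to 0).

110000000100100101101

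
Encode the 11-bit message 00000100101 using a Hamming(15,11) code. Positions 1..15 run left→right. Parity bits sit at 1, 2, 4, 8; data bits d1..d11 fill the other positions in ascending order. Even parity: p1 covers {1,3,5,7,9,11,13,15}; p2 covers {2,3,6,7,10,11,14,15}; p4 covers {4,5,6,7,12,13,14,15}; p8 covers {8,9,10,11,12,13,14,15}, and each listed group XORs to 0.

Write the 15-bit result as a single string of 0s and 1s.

Place data at non-parity positions: p1 p2 0 p4 0 0 0 p8 0 1 0 0 1 0 1
p1 (pos 1,3,5,7,9,11,13,15): XOR of data positions = 0⊕0⊕0⊕0⊕0⊕1⊕1 = 0
p2 (pos 2,3,6,7,10,11,14,15): XOR of data positions = 0⊕0⊕0⊕1⊕0⊕0⊕1 = 0
p4 (pos 4,5,6,7,12,13,14,15): XOR of data positions = 0⊕0⊕0⊕0⊕1⊕0⊕1 = 0
p8 (pos 8,9,10,11,12,13,14,15): XOR of data positions = 0⊕1⊕0⊕0⊕1⊕0⊕1 = 1
Codeword: 000000010100101

000000010100101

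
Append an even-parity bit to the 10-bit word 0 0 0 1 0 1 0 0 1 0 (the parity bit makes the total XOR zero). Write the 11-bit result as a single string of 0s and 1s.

00010100101

XOR of the 10 data bits: 0⊕0⊕0⊕1⊕0⊕1⊕0⊕0⊕1⊕0 = 1
Parity bit = 1 (so all 11 bits XOR to 0).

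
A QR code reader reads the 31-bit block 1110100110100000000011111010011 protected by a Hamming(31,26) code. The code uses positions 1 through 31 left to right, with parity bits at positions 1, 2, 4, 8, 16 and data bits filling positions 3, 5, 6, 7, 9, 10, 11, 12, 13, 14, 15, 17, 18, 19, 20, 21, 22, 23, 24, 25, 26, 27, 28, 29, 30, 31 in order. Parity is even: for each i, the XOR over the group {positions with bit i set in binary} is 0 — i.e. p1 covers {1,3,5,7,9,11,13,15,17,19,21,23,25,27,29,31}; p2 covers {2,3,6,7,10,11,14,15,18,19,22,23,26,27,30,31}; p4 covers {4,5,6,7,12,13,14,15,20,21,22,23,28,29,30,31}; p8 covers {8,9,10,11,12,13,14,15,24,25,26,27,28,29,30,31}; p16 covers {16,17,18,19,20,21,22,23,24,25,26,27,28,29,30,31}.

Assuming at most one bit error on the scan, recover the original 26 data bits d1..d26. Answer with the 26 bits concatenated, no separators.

s1 (pos 1,3,5,7,9,11,13,15,17,19,21,23,25,27,29,31): 1⊕1⊕1⊕0⊕1⊕1⊕0⊕0⊕0⊕0⊕1⊕1⊕1⊕1⊕0⊕1 = 0
s2 (pos 2,3,6,7,10,11,14,15,18,19,22,23,26,27,30,31): 1⊕1⊕0⊕0⊕0⊕1⊕0⊕0⊕0⊕0⊕1⊕1⊕0⊕1⊕1⊕1 = 0
s4 (pos 4,5,6,7,12,13,14,15,20,21,22,23,28,29,30,31): 0⊕1⊕0⊕0⊕0⊕0⊕0⊕0⊕0⊕1⊕1⊕1⊕0⊕0⊕1⊕1 = 0
s8 (pos 8,9,10,11,12,13,14,15,24,25,26,27,28,29,30,31): 1⊕1⊕0⊕1⊕0⊕0⊕0⊕0⊕1⊕1⊕0⊕1⊕0⊕0⊕1⊕1 = 0
s16 (pos 16,17,18,19,20,21,22,23,24,25,26,27,28,29,30,31): 0⊕0⊕0⊕0⊕0⊕1⊕1⊕1⊕1⊕1⊕0⊕1⊕0⊕0⊕1⊕1 = 0
Syndrome s16…s1 = 00000 → no error.
Read data bits from positions 3,5,6,7,9,10,11,12,13,14,15,17,18,19,20,21,22,23,24,25,26,27,28,29,30,31: 11001010000000011111010011

11001010000000011111010011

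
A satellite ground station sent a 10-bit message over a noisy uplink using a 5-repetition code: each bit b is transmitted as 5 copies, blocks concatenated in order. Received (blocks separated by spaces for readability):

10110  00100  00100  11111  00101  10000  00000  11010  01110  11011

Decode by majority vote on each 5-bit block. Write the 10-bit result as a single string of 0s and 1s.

1001000111

Block 1 (10110): 3 ones → 1
Block 2 (00100): 1 one → 0
Block 3 (00100): 1 one → 0
Block 4 (11111): 5 ones → 1
Block 5 (00101): 2 ones → 0
Block 6 (10000): 1 one → 0
Block 7 (00000): 0 ones → 0
Block 8 (11010): 3 ones → 1
Block 9 (01110): 3 ones → 1
Block 10 (11011): 4 ones → 1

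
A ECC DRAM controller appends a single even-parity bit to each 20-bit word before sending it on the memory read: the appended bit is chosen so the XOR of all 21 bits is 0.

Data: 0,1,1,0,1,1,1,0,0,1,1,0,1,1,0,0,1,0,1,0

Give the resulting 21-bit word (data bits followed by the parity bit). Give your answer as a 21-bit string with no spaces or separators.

XOR of the 20 data bits: 0⊕1⊕1⊕0⊕1⊕1⊕1⊕0⊕0⊕1⊕1⊕0⊕1⊕1⊕0⊕0⊕1⊕0⊕1⊕0 = 1
Parity bit = 1 (so all 21 bits XOR to 0).

011011100110110010101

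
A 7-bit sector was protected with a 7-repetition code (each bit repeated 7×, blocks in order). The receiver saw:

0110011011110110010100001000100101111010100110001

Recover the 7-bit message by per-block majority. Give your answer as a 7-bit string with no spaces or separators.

1100110

Block 1 (0110011): 4 ones → 1
Block 2 (0111101): 5 ones → 1
Block 3 (1001010): 3 ones → 0
Block 4 (0001000): 1 one → 0
Block 5 (1001011): 4 ones → 1
Block 6 (1101010): 4 ones → 1
Block 7 (0110001): 3 ones → 0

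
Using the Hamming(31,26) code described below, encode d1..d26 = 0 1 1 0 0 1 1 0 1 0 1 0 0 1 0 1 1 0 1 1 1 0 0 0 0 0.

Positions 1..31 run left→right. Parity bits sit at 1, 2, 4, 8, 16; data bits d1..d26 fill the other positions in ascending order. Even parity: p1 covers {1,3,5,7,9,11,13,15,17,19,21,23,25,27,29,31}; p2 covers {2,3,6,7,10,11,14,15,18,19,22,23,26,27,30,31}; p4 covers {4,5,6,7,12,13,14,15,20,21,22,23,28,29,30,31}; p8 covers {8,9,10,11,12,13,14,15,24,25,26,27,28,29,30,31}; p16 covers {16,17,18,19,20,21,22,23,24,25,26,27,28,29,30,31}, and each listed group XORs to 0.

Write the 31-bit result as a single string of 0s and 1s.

Place data at non-parity positions: p1 p2 0 p4 1 1 0 p8 0 1 1 0 1 0 1 p16 0 0 1 0 1 1 0 1 1 1 0 0 0 0 0
p1 (pos 1,3,5,7,9,11,13,15,17,19,21,23,25,27,29,31): XOR of data positions = 0⊕1⊕0⊕0⊕1⊕1⊕1⊕0⊕1⊕1⊕0⊕1⊕0⊕0⊕0 = 1
p2 (pos 2,3,6,7,10,11,14,15,18,19,22,23,26,27,30,31): XOR of data positions = 0⊕1⊕0⊕1⊕1⊕0⊕1⊕0⊕1⊕1⊕0⊕1⊕0⊕0⊕0 = 1
p4 (pos 4,5,6,7,12,13,14,15,20,21,22,23,28,29,30,31): XOR of data positions = 1⊕1⊕0⊕0⊕1⊕0⊕1⊕0⊕1⊕1⊕0⊕0⊕0⊕0⊕0 = 0
p8 (pos 8,9,10,11,12,13,14,15,24,25,26,27,28,29,30,31): XOR of data positions = 0⊕1⊕1⊕0⊕1⊕0⊕1⊕1⊕1⊕1⊕0⊕0⊕0⊕0⊕0 = 1
p16 (pos 16,17,18,19,20,21,22,23,24,25,26,27,28,29,30,31): XOR of data positions = 0⊕0⊕1⊕0⊕1⊕1⊕0⊕1⊕1⊕1⊕0⊕0⊕0⊕0⊕0 = 0
Codeword: 1100110101101010001011011100000

1100110101101010001011011100000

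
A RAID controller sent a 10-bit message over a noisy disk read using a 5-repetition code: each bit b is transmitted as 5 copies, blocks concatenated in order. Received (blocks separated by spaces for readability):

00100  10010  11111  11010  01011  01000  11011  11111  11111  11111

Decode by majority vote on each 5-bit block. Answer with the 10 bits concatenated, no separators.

0011101111

Block 1 (00100): 1 one → 0
Block 2 (10010): 2 ones → 0
Block 3 (11111): 5 ones → 1
Block 4 (11010): 3 ones → 1
Block 5 (01011): 3 ones → 1
Block 6 (01000): 1 one → 0
Block 7 (11011): 4 ones → 1
Block 8 (11111): 5 ones → 1
Block 9 (11111): 5 ones → 1
Block 10 (11111): 5 ones → 1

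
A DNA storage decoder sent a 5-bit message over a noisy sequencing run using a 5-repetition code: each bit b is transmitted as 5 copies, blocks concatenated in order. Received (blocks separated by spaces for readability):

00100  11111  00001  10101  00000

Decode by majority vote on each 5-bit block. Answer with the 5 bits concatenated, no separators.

01010

Block 1 (00100): 1 one → 0
Block 2 (11111): 5 ones → 1
Block 3 (00001): 1 one → 0
Block 4 (10101): 3 ones → 1
Block 5 (00000): 0 ones → 0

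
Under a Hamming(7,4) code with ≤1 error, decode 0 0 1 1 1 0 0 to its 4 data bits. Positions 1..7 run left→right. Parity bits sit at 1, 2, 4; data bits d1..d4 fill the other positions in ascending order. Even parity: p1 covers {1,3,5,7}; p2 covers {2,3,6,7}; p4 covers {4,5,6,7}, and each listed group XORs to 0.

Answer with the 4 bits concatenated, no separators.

1100

s1 (pos 1,3,5,7): 0⊕1⊕1⊕0 = 0
s2 (pos 2,3,6,7): 0⊕1⊕0⊕0 = 1
s4 (pos 4,5,6,7): 1⊕1⊕0⊕0 = 0
Syndrome s4…s1 = 010 → error at position 2.
Flip position 2: 0011100 → 0111100
Read data bits from positions 3,5,6,7: 1100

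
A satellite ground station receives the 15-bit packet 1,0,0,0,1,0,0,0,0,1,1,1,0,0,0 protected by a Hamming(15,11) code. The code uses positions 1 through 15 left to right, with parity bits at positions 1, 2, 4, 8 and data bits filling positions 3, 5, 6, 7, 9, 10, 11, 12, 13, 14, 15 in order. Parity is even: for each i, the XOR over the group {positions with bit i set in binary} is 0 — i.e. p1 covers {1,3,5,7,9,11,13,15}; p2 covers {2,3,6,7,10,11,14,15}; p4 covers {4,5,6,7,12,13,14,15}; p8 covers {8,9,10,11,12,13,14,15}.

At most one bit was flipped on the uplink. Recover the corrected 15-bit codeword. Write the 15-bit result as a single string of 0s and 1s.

s1 (pos 1,3,5,7,9,11,13,15): 1⊕0⊕1⊕0⊕0⊕1⊕0⊕0 = 1
s2 (pos 2,3,6,7,10,11,14,15): 0⊕0⊕0⊕0⊕1⊕1⊕0⊕0 = 0
s4 (pos 4,5,6,7,12,13,14,15): 0⊕1⊕0⊕0⊕1⊕0⊕0⊕0 = 0
s8 (pos 8,9,10,11,12,13,14,15): 0⊕0⊕1⊕1⊕1⊕0⊕0⊕0 = 1
Syndrome s8…s1 = 1001 → error at position 9.
Flip position 9: 100010000111000 → 100010001111000

100010001111000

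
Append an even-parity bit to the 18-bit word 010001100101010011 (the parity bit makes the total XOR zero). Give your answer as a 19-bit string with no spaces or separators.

XOR of the 18 data bits: 0⊕1⊕0⊕0⊕0⊕1⊕1⊕0⊕0⊕1⊕0⊕1⊕0⊕1⊕0⊕0⊕1⊕1 = 0
Parity bit = 0 (so all 19 bits XOR to 0).

0100011001010100110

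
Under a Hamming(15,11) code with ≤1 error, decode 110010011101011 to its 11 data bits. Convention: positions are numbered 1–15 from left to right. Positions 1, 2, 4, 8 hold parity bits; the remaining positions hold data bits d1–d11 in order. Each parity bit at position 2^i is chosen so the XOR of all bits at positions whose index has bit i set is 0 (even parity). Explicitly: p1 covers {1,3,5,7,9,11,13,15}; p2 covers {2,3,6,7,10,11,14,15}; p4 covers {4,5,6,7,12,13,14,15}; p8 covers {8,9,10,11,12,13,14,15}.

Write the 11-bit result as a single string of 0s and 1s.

s1 (pos 1,3,5,7,9,11,13,15): 1⊕0⊕1⊕0⊕1⊕0⊕0⊕1 = 0
s2 (pos 2,3,6,7,10,11,14,15): 1⊕0⊕0⊕0⊕1⊕0⊕1⊕1 = 0
s4 (pos 4,5,6,7,12,13,14,15): 0⊕1⊕0⊕0⊕1⊕0⊕1⊕1 = 0
s8 (pos 8,9,10,11,12,13,14,15): 1⊕1⊕1⊕0⊕1⊕0⊕1⊕1 = 0
Syndrome s8…s1 = 0000 → no error.
Read data bits from positions 3,5,6,7,9,10,11,12,13,14,15: 01001101011

01001101011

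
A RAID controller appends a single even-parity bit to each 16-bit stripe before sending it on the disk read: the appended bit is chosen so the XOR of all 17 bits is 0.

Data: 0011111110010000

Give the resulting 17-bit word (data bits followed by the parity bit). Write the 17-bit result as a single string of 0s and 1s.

XOR of the 16 data bits: 0⊕0⊕1⊕1⊕1⊕1⊕1⊕1⊕1⊕0⊕0⊕1⊕0⊕0⊕0⊕0 = 0
Parity bit = 0 (so all 17 bits XOR to 0).

00111111100100000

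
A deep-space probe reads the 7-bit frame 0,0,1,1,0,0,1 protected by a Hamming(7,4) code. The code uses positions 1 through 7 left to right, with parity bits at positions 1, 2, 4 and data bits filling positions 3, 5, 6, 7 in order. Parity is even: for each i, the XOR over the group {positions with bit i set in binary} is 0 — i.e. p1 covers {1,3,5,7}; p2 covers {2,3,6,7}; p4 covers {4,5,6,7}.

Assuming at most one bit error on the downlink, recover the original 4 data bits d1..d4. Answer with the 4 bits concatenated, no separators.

s1 (pos 1,3,5,7): 0⊕1⊕0⊕1 = 0
s2 (pos 2,3,6,7): 0⊕1⊕0⊕1 = 0
s4 (pos 4,5,6,7): 1⊕0⊕0⊕1 = 0
Syndrome s4…s1 = 000 → no error.
Read data bits from positions 3,5,6,7: 1001

1001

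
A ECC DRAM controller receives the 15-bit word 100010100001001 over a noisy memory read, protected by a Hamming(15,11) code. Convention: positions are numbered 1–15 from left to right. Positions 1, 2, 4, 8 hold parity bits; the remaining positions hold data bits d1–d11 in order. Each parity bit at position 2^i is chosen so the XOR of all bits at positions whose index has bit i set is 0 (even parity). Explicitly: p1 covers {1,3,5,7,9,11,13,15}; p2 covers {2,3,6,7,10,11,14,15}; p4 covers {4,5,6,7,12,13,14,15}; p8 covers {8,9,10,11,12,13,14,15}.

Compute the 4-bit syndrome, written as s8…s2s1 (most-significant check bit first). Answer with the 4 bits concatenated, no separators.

s1 (pos 1,3,5,7,9,11,13,15): 1⊕0⊕1⊕1⊕0⊕0⊕0⊕1 = 0
s2 (pos 2,3,6,7,10,11,14,15): 0⊕0⊕0⊕1⊕0⊕0⊕0⊕1 = 0
s4 (pos 4,5,6,7,12,13,14,15): 0⊕1⊕0⊕1⊕1⊕0⊕0⊕1 = 0
s8 (pos 8,9,10,11,12,13,14,15): 0⊕0⊕0⊕0⊕1⊕0⊕0⊕1 = 0
Syndrome s8…s1 = 0000 → no error.

0000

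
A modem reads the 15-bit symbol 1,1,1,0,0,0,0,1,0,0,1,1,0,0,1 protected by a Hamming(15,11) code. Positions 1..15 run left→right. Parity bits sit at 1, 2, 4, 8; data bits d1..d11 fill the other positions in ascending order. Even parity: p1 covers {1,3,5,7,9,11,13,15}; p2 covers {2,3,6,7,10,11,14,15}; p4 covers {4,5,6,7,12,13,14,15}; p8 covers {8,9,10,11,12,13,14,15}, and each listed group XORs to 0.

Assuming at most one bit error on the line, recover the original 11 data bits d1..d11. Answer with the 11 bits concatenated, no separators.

10000011001

s1 (pos 1,3,5,7,9,11,13,15): 1⊕1⊕0⊕0⊕0⊕1⊕0⊕1 = 0
s2 (pos 2,3,6,7,10,11,14,15): 1⊕1⊕0⊕0⊕0⊕1⊕0⊕1 = 0
s4 (pos 4,5,6,7,12,13,14,15): 0⊕0⊕0⊕0⊕1⊕0⊕0⊕1 = 0
s8 (pos 8,9,10,11,12,13,14,15): 1⊕0⊕0⊕1⊕1⊕0⊕0⊕1 = 0
Syndrome s8…s1 = 0000 → no error.
Read data bits from positions 3,5,6,7,9,10,11,12,13,14,15: 10000011001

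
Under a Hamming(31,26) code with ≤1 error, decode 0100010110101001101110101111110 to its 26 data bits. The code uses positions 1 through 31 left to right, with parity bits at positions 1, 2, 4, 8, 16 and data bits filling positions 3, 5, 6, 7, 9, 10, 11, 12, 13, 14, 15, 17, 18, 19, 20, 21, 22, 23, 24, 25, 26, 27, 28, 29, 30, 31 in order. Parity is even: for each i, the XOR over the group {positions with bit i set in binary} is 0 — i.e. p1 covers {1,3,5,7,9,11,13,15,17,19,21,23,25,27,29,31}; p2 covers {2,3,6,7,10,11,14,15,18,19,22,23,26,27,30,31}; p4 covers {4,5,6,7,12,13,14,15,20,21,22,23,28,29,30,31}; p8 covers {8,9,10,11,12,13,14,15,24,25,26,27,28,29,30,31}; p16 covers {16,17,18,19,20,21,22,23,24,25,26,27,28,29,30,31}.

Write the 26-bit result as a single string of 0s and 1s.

s1 (pos 1,3,5,7,9,11,13,15,17,19,21,23,25,27,29,31): 0⊕0⊕0⊕0⊕1⊕1⊕1⊕0⊕1⊕1⊕1⊕1⊕1⊕1⊕1⊕0 = 0
s2 (pos 2,3,6,7,10,11,14,15,18,19,22,23,26,27,30,31): 1⊕0⊕1⊕0⊕0⊕1⊕0⊕0⊕0⊕1⊕0⊕1⊕1⊕1⊕1⊕0 = 0
s4 (pos 4,5,6,7,12,13,14,15,20,21,22,23,28,29,30,31): 0⊕0⊕1⊕0⊕0⊕1⊕0⊕0⊕1⊕1⊕0⊕1⊕1⊕1⊕1⊕0 = 0
s8 (pos 8,9,10,11,12,13,14,15,24,25,26,27,28,29,30,31): 1⊕1⊕0⊕1⊕0⊕1⊕0⊕0⊕0⊕1⊕1⊕1⊕1⊕1⊕1⊕0 = 0
s16 (pos 16,17,18,19,20,21,22,23,24,25,26,27,28,29,30,31): 1⊕1⊕0⊕1⊕1⊕1⊕0⊕1⊕0⊕1⊕1⊕1⊕1⊕1⊕1⊕0 = 0
Syndrome s16…s1 = 00000 → no error.
Read data bits from positions 3,5,6,7,9,10,11,12,13,14,15,17,18,19,20,21,22,23,24,25,26,27,28,29,30,31: 00101010100101110101111110

00101010100101110101111110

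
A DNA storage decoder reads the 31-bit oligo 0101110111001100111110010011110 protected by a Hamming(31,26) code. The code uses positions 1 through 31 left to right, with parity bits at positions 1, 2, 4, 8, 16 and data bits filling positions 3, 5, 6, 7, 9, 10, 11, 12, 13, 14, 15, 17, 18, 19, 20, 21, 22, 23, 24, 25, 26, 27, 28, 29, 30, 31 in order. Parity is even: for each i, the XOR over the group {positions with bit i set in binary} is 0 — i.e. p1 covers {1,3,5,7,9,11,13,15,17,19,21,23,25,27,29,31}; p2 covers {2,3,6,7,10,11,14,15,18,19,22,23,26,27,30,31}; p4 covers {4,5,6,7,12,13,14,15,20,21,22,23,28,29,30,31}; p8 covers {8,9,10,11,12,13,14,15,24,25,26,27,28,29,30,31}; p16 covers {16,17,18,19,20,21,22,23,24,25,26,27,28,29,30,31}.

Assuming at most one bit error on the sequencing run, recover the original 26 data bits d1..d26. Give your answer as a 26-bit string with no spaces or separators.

01101100110111110010011110

s1 (pos 1,3,5,7,9,11,13,15,17,19,21,23,25,27,29,31): 0⊕0⊕1⊕0⊕1⊕0⊕1⊕0⊕1⊕1⊕1⊕0⊕0⊕1⊕1⊕0 = 0
s2 (pos 2,3,6,7,10,11,14,15,18,19,22,23,26,27,30,31): 1⊕0⊕1⊕0⊕1⊕0⊕1⊕0⊕1⊕1⊕0⊕0⊕0⊕1⊕1⊕0 = 0
s4 (pos 4,5,6,7,12,13,14,15,20,21,22,23,28,29,30,31): 1⊕1⊕1⊕0⊕0⊕1⊕1⊕0⊕1⊕1⊕0⊕0⊕1⊕1⊕1⊕0 = 0
s8 (pos 8,9,10,11,12,13,14,15,24,25,26,27,28,29,30,31): 1⊕1⊕1⊕0⊕0⊕1⊕1⊕0⊕1⊕0⊕0⊕1⊕1⊕1⊕1⊕0 = 0
s16 (pos 16,17,18,19,20,21,22,23,24,25,26,27,28,29,30,31): 0⊕1⊕1⊕1⊕1⊕1⊕0⊕0⊕1⊕0⊕0⊕1⊕1⊕1⊕1⊕0 = 0
Syndrome s16…s1 = 00000 → no error.
Read data bits from positions 3,5,6,7,9,10,11,12,13,14,15,17,18,19,20,21,22,23,24,25,26,27,28,29,30,31: 01101100110111110010011110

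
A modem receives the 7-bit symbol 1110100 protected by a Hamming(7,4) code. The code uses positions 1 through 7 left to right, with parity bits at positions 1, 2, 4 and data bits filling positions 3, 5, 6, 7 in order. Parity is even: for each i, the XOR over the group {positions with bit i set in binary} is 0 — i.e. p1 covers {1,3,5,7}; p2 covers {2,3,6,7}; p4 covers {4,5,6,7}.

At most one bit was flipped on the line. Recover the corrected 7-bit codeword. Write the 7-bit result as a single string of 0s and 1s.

1110000

s1 (pos 1,3,5,7): 1⊕1⊕1⊕0 = 1
s2 (pos 2,3,6,7): 1⊕1⊕0⊕0 = 0
s4 (pos 4,5,6,7): 0⊕1⊕0⊕0 = 1
Syndrome s4…s1 = 101 → error at position 5.
Flip position 5: 1110100 → 1110000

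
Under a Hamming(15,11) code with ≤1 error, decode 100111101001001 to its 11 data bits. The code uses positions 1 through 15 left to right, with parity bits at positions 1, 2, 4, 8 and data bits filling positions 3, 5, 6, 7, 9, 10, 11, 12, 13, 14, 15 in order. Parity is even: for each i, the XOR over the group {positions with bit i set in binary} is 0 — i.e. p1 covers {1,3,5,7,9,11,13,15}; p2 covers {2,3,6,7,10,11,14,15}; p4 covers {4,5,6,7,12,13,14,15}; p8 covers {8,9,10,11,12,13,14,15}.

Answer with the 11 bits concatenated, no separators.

01111011001

s1 (pos 1,3,5,7,9,11,13,15): 1⊕0⊕1⊕1⊕1⊕0⊕0⊕1 = 1
s2 (pos 2,3,6,7,10,11,14,15): 0⊕0⊕1⊕1⊕0⊕0⊕0⊕1 = 1
s4 (pos 4,5,6,7,12,13,14,15): 1⊕1⊕1⊕1⊕1⊕0⊕0⊕1 = 0
s8 (pos 8,9,10,11,12,13,14,15): 0⊕1⊕0⊕0⊕1⊕0⊕0⊕1 = 1
Syndrome s8…s1 = 1011 → error at position 11.
Flip position 11: 100111101001001 → 100111101011001
Read data bits from positions 3,5,6,7,9,10,11,12,13,14,15: 01111011001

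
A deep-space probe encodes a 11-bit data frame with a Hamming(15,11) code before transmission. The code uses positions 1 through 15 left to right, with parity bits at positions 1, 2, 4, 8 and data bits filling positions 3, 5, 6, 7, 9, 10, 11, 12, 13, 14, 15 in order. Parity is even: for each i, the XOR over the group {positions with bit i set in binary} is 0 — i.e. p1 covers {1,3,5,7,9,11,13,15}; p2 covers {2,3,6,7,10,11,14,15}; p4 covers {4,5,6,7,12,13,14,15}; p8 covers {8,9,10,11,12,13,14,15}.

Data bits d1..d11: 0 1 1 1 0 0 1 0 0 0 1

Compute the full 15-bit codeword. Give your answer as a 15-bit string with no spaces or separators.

000011100010001

Place data at non-parity positions: p1 p2 0 p4 1 1 1 p8 0 0 1 0 0 0 1
p1 (pos 1,3,5,7,9,11,13,15): XOR of data positions = 0⊕1⊕1⊕0⊕1⊕0⊕1 = 0
p2 (pos 2,3,6,7,10,11,14,15): XOR of data positions = 0⊕1⊕1⊕0⊕1⊕0⊕1 = 0
p4 (pos 4,5,6,7,12,13,14,15): XOR of data positions = 1⊕1⊕1⊕0⊕0⊕0⊕1 = 0
p8 (pos 8,9,10,11,12,13,14,15): XOR of data positions = 0⊕0⊕1⊕0⊕0⊕0⊕1 = 0
Codeword: 000011100010001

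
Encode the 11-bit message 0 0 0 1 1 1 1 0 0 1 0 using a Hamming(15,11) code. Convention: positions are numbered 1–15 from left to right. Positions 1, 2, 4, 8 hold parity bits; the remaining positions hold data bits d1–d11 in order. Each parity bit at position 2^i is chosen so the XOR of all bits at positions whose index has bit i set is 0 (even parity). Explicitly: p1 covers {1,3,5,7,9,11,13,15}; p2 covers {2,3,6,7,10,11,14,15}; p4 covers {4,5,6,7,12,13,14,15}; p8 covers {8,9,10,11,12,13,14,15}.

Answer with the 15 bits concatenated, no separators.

Place data at non-parity positions: p1 p2 0 p4 0 0 1 p8 1 1 1 0 0 1 0
p1 (pos 1,3,5,7,9,11,13,15): XOR of data positions = 0⊕0⊕1⊕1⊕1⊕0⊕0 = 1
p2 (pos 2,3,6,7,10,11,14,15): XOR of data positions = 0⊕0⊕1⊕1⊕1⊕1⊕0 = 0
p4 (pos 4,5,6,7,12,13,14,15): XOR of data positions = 0⊕0⊕1⊕0⊕0⊕1⊕0 = 0
p8 (pos 8,9,10,11,12,13,14,15): XOR of data positions = 1⊕1⊕1⊕0⊕0⊕1⊕0 = 0
Codeword: 100000101110010

100000101110010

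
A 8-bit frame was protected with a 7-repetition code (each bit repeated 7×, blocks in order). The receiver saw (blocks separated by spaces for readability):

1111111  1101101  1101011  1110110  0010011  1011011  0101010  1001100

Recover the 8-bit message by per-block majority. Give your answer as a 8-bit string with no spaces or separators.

Block 1 (1111111): 7 ones → 1
Block 2 (1101101): 5 ones → 1
Block 3 (1101011): 5 ones → 1
Block 4 (1110110): 5 ones → 1
Block 5 (0010011): 3 ones → 0
Block 6 (1011011): 5 ones → 1
Block 7 (0101010): 3 ones → 0
Block 8 (1001100): 3 ones → 0

11110100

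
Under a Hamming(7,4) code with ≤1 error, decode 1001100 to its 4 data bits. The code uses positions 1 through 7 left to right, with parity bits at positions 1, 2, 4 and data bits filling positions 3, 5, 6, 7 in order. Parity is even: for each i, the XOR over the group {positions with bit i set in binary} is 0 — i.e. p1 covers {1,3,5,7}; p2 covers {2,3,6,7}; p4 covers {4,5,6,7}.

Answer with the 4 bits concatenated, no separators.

0100

s1 (pos 1,3,5,7): 1⊕0⊕1⊕0 = 0
s2 (pos 2,3,6,7): 0⊕0⊕0⊕0 = 0
s4 (pos 4,5,6,7): 1⊕1⊕0⊕0 = 0
Syndrome s4…s1 = 000 → no error.
Read data bits from positions 3,5,6,7: 0100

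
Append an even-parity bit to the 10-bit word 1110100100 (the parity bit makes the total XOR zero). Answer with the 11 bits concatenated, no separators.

XOR of the 10 data bits: 1⊕1⊕1⊕0⊕1⊕0⊕0⊕1⊕0⊕0 = 1
Parity bit = 1 (so all 11 bits XOR to 0).

11101001001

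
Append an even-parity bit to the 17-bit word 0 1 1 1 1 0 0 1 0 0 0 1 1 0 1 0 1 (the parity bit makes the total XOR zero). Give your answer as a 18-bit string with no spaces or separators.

XOR of the 17 data bits: 0⊕1⊕1⊕1⊕1⊕0⊕0⊕1⊕0⊕0⊕0⊕1⊕1⊕0⊕1⊕0⊕1 = 1
Parity bit = 1 (so all 18 bits XOR to 0).

011110010001101011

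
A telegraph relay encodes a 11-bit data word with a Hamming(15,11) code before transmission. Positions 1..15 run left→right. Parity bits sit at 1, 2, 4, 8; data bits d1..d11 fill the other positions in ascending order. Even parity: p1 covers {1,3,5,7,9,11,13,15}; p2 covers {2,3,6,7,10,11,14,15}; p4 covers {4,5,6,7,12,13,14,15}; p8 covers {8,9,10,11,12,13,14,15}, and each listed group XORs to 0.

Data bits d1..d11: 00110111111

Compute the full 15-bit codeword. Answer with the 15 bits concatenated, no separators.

Place data at non-parity positions: p1 p2 0 p4 0 1 1 p8 0 1 1 1 1 1 1
p1 (pos 1,3,5,7,9,11,13,15): XOR of data positions = 0⊕0⊕1⊕0⊕1⊕1⊕1 = 0
p2 (pos 2,3,6,7,10,11,14,15): XOR of data positions = 0⊕1⊕1⊕1⊕1⊕1⊕1 = 0
p4 (pos 4,5,6,7,12,13,14,15): XOR of data positions = 0⊕1⊕1⊕1⊕1⊕1⊕1 = 0
p8 (pos 8,9,10,11,12,13,14,15): XOR of data positions = 0⊕1⊕1⊕1⊕1⊕1⊕1 = 0
Codeword: 000001100111111

000001100111111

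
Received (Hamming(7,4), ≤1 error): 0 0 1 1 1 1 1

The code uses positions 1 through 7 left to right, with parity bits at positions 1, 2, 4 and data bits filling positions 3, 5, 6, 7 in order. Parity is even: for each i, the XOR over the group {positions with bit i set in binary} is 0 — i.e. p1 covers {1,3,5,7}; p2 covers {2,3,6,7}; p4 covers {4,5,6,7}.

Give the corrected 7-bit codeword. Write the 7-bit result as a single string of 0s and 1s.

s1 (pos 1,3,5,7): 0⊕1⊕1⊕1 = 1
s2 (pos 2,3,6,7): 0⊕1⊕1⊕1 = 1
s4 (pos 4,5,6,7): 1⊕1⊕1⊕1 = 0
Syndrome s4…s1 = 011 → error at position 3.
Flip position 3: 0011111 → 0001111

0001111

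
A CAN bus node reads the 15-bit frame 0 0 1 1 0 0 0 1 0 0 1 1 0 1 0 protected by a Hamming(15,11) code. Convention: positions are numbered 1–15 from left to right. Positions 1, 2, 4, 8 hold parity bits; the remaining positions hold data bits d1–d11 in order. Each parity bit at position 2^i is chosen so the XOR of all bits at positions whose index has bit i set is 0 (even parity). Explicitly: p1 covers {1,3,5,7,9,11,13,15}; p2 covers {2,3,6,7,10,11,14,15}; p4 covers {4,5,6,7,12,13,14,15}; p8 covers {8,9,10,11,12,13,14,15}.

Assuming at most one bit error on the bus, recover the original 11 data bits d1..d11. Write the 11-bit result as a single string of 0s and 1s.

s1 (pos 1,3,5,7,9,11,13,15): 0⊕1⊕0⊕0⊕0⊕1⊕0⊕0 = 0
s2 (pos 2,3,6,7,10,11,14,15): 0⊕1⊕0⊕0⊕0⊕1⊕1⊕0 = 1
s4 (pos 4,5,6,7,12,13,14,15): 1⊕0⊕0⊕0⊕1⊕0⊕1⊕0 = 1
s8 (pos 8,9,10,11,12,13,14,15): 1⊕0⊕0⊕1⊕1⊕0⊕1⊕0 = 0
Syndrome s8…s1 = 0110 → error at position 6.
Flip position 6: 001100010011010 → 001101010011010
Read data bits from positions 3,5,6,7,9,10,11,12,13,14,15: 10100011010

10100011010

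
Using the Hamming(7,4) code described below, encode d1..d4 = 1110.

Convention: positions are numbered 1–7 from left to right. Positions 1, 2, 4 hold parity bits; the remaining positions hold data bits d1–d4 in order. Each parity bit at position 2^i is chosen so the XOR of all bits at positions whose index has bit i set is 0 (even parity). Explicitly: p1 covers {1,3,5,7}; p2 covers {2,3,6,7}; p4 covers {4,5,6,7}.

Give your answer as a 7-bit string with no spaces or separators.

Place data at non-parity positions: p1 p2 1 p4 1 1 0
p1 (pos 1,3,5,7): XOR of data positions = 1⊕1⊕0 = 0
p2 (pos 2,3,6,7): XOR of data positions = 1⊕1⊕0 = 0
p4 (pos 4,5,6,7): XOR of data positions = 1⊕1⊕0 = 0
Codeword: 0010110

0010110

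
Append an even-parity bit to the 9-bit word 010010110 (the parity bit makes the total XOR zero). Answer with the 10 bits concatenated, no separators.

XOR of the 9 data bits: 0⊕1⊕0⊕0⊕1⊕0⊕1⊕1⊕0 = 0
Parity bit = 0 (so all 10 bits XOR to 0).

0100101100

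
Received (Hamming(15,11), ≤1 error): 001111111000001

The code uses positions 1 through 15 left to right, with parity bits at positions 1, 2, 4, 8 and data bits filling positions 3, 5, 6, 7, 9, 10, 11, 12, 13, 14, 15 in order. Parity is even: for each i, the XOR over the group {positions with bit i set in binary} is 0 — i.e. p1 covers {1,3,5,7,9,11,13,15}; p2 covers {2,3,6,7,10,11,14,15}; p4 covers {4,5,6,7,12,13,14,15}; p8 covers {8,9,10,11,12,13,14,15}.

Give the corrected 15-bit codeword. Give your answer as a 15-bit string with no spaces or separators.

s1 (pos 1,3,5,7,9,11,13,15): 0⊕1⊕1⊕1⊕1⊕0⊕0⊕1 = 1
s2 (pos 2,3,6,7,10,11,14,15): 0⊕1⊕1⊕1⊕0⊕0⊕0⊕1 = 0
s4 (pos 4,5,6,7,12,13,14,15): 1⊕1⊕1⊕1⊕0⊕0⊕0⊕1 = 1
s8 (pos 8,9,10,11,12,13,14,15): 1⊕1⊕0⊕0⊕0⊕0⊕0⊕1 = 1
Syndrome s8…s1 = 1101 → error at position 13.
Flip position 13: 001111111000001 → 001111111000101

001111111000101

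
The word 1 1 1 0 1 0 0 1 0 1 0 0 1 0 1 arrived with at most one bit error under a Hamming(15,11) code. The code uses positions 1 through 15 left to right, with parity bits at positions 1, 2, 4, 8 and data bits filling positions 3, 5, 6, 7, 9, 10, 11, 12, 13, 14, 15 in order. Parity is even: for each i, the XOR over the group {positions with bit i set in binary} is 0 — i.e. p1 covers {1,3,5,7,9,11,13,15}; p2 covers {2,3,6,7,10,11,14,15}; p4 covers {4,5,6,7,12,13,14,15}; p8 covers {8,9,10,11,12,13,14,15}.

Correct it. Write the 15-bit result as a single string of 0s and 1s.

111000010100101

s1 (pos 1,3,5,7,9,11,13,15): 1⊕1⊕1⊕0⊕0⊕0⊕1⊕1 = 1
s2 (pos 2,3,6,7,10,11,14,15): 1⊕1⊕0⊕0⊕1⊕0⊕0⊕1 = 0
s4 (pos 4,5,6,7,12,13,14,15): 0⊕1⊕0⊕0⊕0⊕1⊕0⊕1 = 1
s8 (pos 8,9,10,11,12,13,14,15): 1⊕0⊕1⊕0⊕0⊕1⊕0⊕1 = 0
Syndrome s8…s1 = 0101 → error at position 5.
Flip position 5: 111010010100101 → 111000010100101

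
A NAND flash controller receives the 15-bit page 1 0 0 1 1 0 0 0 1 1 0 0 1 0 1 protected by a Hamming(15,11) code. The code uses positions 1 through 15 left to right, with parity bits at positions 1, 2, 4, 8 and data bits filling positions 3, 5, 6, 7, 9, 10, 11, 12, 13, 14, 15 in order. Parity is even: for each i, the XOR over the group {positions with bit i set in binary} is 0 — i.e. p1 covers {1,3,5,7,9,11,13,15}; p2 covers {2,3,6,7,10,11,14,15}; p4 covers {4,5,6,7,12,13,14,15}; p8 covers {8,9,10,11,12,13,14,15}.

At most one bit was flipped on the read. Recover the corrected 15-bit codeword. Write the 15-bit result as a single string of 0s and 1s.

s1 (pos 1,3,5,7,9,11,13,15): 1⊕0⊕1⊕0⊕1⊕0⊕1⊕1 = 1
s2 (pos 2,3,6,7,10,11,14,15): 0⊕0⊕0⊕0⊕1⊕0⊕0⊕1 = 0
s4 (pos 4,5,6,7,12,13,14,15): 1⊕1⊕0⊕0⊕0⊕1⊕0⊕1 = 0
s8 (pos 8,9,10,11,12,13,14,15): 0⊕1⊕1⊕0⊕0⊕1⊕0⊕1 = 0
Syndrome s8…s1 = 0001 → error at position 1.
Flip position 1: 100110001100101 → 000110001100101

000110001100101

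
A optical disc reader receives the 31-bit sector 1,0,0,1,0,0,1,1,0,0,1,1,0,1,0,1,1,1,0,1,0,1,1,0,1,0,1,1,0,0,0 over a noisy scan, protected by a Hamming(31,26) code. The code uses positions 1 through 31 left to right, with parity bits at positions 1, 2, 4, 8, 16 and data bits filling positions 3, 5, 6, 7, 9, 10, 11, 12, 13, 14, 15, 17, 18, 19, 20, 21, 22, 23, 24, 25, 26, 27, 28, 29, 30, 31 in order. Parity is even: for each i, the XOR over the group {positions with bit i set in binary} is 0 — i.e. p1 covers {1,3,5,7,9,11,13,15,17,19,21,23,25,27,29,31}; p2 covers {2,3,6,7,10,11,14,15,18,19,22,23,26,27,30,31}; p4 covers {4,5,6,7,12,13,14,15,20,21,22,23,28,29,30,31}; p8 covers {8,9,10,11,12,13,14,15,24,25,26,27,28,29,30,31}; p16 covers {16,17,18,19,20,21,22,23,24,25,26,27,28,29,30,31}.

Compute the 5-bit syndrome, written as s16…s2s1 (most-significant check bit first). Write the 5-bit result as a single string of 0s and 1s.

11011

s1 (pos 1,3,5,7,9,11,13,15,17,19,21,23,25,27,29,31): 1⊕0⊕0⊕1⊕0⊕1⊕0⊕0⊕1⊕0⊕0⊕1⊕1⊕1⊕0⊕0 = 1
s2 (pos 2,3,6,7,10,11,14,15,18,19,22,23,26,27,30,31): 0⊕0⊕0⊕1⊕0⊕1⊕1⊕0⊕1⊕0⊕1⊕1⊕0⊕1⊕0⊕0 = 1
s4 (pos 4,5,6,7,12,13,14,15,20,21,22,23,28,29,30,31): 1⊕0⊕0⊕1⊕1⊕0⊕1⊕0⊕1⊕0⊕1⊕1⊕1⊕0⊕0⊕0 = 0
s8 (pos 8,9,10,11,12,13,14,15,24,25,26,27,28,29,30,31): 1⊕0⊕0⊕1⊕1⊕0⊕1⊕0⊕0⊕1⊕0⊕1⊕1⊕0⊕0⊕0 = 1
s16 (pos 16,17,18,19,20,21,22,23,24,25,26,27,28,29,30,31): 1⊕1⊕1⊕0⊕1⊕0⊕1⊕1⊕0⊕1⊕0⊕1⊕1⊕0⊕0⊕0 = 1
Syndrome s16…s1 = 11011 → error at position 27.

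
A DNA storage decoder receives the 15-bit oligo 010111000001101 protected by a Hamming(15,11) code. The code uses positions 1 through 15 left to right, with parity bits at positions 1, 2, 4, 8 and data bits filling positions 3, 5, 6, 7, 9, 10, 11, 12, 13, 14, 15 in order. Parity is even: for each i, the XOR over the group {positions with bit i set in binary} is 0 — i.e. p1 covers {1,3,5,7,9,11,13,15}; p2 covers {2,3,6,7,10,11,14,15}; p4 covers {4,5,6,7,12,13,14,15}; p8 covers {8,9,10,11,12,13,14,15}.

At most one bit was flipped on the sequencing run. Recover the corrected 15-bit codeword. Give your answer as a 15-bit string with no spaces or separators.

010111000011101

s1 (pos 1,3,5,7,9,11,13,15): 0⊕0⊕1⊕0⊕0⊕0⊕1⊕1 = 1
s2 (pos 2,3,6,7,10,11,14,15): 1⊕0⊕1⊕0⊕0⊕0⊕0⊕1 = 1
s4 (pos 4,5,6,7,12,13,14,15): 1⊕1⊕1⊕0⊕1⊕1⊕0⊕1 = 0
s8 (pos 8,9,10,11,12,13,14,15): 0⊕0⊕0⊕0⊕1⊕1⊕0⊕1 = 1
Syndrome s8…s1 = 1011 → error at position 11.
Flip position 11: 010111000001101 → 010111000011101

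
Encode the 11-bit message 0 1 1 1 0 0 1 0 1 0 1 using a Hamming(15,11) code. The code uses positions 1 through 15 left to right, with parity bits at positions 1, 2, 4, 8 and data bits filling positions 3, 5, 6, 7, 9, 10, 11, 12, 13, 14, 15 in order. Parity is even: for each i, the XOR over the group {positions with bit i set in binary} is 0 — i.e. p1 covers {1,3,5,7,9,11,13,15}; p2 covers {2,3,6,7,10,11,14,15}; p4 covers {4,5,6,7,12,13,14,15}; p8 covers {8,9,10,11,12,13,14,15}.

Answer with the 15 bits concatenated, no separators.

Place data at non-parity positions: p1 p2 0 p4 1 1 1 p8 0 0 1 0 1 0 1
p1 (pos 1,3,5,7,9,11,13,15): XOR of data positions = 0⊕1⊕1⊕0⊕1⊕1⊕1 = 1
p2 (pos 2,3,6,7,10,11,14,15): XOR of data positions = 0⊕1⊕1⊕0⊕1⊕0⊕1 = 0
p4 (pos 4,5,6,7,12,13,14,15): XOR of data positions = 1⊕1⊕1⊕0⊕1⊕0⊕1 = 1
p8 (pos 8,9,10,11,12,13,14,15): XOR of data positions = 0⊕0⊕1⊕0⊕1⊕0⊕1 = 1
Codeword: 100111110010101

100111110010101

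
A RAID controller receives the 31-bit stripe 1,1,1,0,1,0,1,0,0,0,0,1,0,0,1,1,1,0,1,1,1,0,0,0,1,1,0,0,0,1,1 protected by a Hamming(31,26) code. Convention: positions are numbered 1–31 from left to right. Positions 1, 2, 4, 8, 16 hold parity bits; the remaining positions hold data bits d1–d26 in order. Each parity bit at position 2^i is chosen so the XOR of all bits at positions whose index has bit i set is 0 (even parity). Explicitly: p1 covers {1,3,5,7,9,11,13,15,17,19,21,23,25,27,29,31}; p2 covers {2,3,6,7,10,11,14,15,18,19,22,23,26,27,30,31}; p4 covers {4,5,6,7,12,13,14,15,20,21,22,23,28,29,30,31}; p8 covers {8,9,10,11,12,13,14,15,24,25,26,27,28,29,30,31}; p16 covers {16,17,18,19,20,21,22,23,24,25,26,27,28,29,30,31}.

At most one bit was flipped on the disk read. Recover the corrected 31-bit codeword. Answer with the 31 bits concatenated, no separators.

s1 (pos 1,3,5,7,9,11,13,15,17,19,21,23,25,27,29,31): 1⊕1⊕1⊕1⊕0⊕0⊕0⊕1⊕1⊕1⊕1⊕0⊕1⊕0⊕0⊕1 = 0
s2 (pos 2,3,6,7,10,11,14,15,18,19,22,23,26,27,30,31): 1⊕1⊕0⊕1⊕0⊕0⊕0⊕1⊕0⊕1⊕0⊕0⊕1⊕0⊕1⊕1 = 0
s4 (pos 4,5,6,7,12,13,14,15,20,21,22,23,28,29,30,31): 0⊕1⊕0⊕1⊕1⊕0⊕0⊕1⊕1⊕1⊕0⊕0⊕0⊕0⊕1⊕1 = 0
s8 (pos 8,9,10,11,12,13,14,15,24,25,26,27,28,29,30,31): 0⊕0⊕0⊕0⊕1⊕0⊕0⊕1⊕0⊕1⊕1⊕0⊕0⊕0⊕1⊕1 = 0
s16 (pos 16,17,18,19,20,21,22,23,24,25,26,27,28,29,30,31): 1⊕1⊕0⊕1⊕1⊕1⊕0⊕0⊕0⊕1⊕1⊕0⊕0⊕0⊕1⊕1 = 1
Syndrome s16…s1 = 10000 → error at position 16.
Flip position 16: 1110101000010011101110001100011 → 1110101000010010101110001100011

1110101000010010101110001100011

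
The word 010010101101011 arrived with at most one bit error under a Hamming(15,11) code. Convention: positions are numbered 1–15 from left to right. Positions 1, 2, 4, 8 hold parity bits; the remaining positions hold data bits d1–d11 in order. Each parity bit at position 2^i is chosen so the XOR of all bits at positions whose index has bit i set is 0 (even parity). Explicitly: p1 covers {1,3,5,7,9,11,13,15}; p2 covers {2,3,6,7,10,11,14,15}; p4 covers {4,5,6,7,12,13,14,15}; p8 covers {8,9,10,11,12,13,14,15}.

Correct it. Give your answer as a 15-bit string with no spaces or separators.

s1 (pos 1,3,5,7,9,11,13,15): 0⊕0⊕1⊕1⊕1⊕0⊕0⊕1 = 0
s2 (pos 2,3,6,7,10,11,14,15): 1⊕0⊕0⊕1⊕1⊕0⊕1⊕1 = 1
s4 (pos 4,5,6,7,12,13,14,15): 0⊕1⊕0⊕1⊕1⊕0⊕1⊕1 = 1
s8 (pos 8,9,10,11,12,13,14,15): 0⊕1⊕1⊕0⊕1⊕0⊕1⊕1 = 1
Syndrome s8…s1 = 1110 → error at position 14.
Flip position 14: 010010101101011 → 010010101101001

010010101101001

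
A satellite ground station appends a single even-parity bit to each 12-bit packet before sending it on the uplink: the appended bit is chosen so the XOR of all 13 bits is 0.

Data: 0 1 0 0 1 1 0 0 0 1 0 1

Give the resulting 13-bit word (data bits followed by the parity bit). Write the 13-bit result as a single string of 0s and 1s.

XOR of the 12 data bits: 0⊕1⊕0⊕0⊕1⊕1⊕0⊕0⊕0⊕1⊕0⊕1 = 1
Parity bit = 1 (so all 13 bits XOR to 0).

0100110001011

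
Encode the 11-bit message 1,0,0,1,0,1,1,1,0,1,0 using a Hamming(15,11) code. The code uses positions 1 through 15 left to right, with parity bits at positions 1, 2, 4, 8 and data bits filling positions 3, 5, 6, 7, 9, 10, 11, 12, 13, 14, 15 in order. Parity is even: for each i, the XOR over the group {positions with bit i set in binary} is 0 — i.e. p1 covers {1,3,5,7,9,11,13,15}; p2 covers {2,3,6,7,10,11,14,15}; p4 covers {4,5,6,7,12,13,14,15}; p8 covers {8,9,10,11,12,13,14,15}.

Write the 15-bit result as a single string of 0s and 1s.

111100100111010

Place data at non-parity positions: p1 p2 1 p4 0 0 1 p8 0 1 1 1 0 1 0
p1 (pos 1,3,5,7,9,11,13,15): XOR of data positions = 1⊕0⊕1⊕0⊕1⊕0⊕0 = 1
p2 (pos 2,3,6,7,10,11,14,15): XOR of data positions = 1⊕0⊕1⊕1⊕1⊕1⊕0 = 1
p4 (pos 4,5,6,7,12,13,14,15): XOR of data positions = 0⊕0⊕1⊕1⊕0⊕1⊕0 = 1
p8 (pos 8,9,10,11,12,13,14,15): XOR of data positions = 0⊕1⊕1⊕1⊕0⊕1⊕0 = 0
Codeword: 111100100111010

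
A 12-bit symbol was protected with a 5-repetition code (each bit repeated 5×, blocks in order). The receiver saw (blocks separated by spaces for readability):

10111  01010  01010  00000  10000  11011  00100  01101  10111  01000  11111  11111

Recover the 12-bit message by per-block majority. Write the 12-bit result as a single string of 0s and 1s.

Block 1 (10111): 4 ones → 1
Block 2 (01010): 2 ones → 0
Block 3 (01010): 2 ones → 0
Block 4 (00000): 0 ones → 0
Block 5 (10000): 1 one → 0
Block 6 (11011): 4 ones → 1
Block 7 (00100): 1 one → 0
Block 8 (01101): 3 ones → 1
Block 9 (10111): 4 ones → 1
Block 10 (01000): 1 one → 0
Block 11 (11111): 5 ones → 1
Block 12 (11111): 5 ones → 1

100001011011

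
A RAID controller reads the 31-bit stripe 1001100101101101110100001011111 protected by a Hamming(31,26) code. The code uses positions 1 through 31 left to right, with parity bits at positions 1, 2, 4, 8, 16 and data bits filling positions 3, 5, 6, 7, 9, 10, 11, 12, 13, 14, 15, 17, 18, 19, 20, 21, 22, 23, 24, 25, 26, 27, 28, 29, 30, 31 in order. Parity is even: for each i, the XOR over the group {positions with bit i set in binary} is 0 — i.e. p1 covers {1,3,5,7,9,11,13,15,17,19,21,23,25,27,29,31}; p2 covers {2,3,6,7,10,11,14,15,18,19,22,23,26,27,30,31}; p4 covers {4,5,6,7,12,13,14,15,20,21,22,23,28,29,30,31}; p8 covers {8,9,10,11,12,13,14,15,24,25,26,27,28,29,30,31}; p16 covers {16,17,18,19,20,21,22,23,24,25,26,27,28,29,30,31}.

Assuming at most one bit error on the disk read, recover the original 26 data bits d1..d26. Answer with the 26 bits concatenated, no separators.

01000110111110100001011111

s1 (pos 1,3,5,7,9,11,13,15,17,19,21,23,25,27,29,31): 1⊕0⊕1⊕0⊕0⊕1⊕1⊕0⊕1⊕0⊕0⊕0⊕1⊕1⊕1⊕1 = 1
s2 (pos 2,3,6,7,10,11,14,15,18,19,22,23,26,27,30,31): 0⊕0⊕0⊕0⊕1⊕1⊕1⊕0⊕1⊕0⊕0⊕0⊕0⊕1⊕1⊕1 = 1
s4 (pos 4,5,6,7,12,13,14,15,20,21,22,23,28,29,30,31): 1⊕1⊕0⊕0⊕0⊕1⊕1⊕0⊕1⊕0⊕0⊕0⊕1⊕1⊕1⊕1 = 1
s8 (pos 8,9,10,11,12,13,14,15,24,25,26,27,28,29,30,31): 1⊕0⊕1⊕1⊕0⊕1⊕1⊕0⊕0⊕1⊕0⊕1⊕1⊕1⊕1⊕1 = 1
s16 (pos 16,17,18,19,20,21,22,23,24,25,26,27,28,29,30,31): 1⊕1⊕1⊕0⊕1⊕0⊕0⊕0⊕0⊕1⊕0⊕1⊕1⊕1⊕1⊕1 = 0
Syndrome s16…s1 = 01111 → error at position 15.
Flip position 15: 1001100101101101110100001011111 → 1001100101101111110100001011111
Read data bits from positions 3,5,6,7,9,10,11,12,13,14,15,17,18,19,20,21,22,23,24,25,26,27,28,29,30,31: 01000110111110100001011111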